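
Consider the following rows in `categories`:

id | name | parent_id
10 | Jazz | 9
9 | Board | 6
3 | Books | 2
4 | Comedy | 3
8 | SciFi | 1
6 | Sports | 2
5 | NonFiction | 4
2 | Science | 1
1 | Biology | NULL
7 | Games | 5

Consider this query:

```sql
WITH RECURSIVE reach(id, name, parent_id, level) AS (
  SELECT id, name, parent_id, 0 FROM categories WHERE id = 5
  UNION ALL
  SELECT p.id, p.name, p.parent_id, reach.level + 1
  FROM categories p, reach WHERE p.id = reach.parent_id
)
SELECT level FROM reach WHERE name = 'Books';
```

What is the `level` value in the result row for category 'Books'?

Base: id=5 (NonFiction), parent_id=4, level 0.
Iteration 1: join on id=4 -> Comedy (id 4, parent_id=3, level 1).
Iteration 2: join on id=3 -> Books (id 3, parent_id=2, level 2).
Iteration 3: join on id=2 -> Science (id 2, parent_id=1, level 3).
Iteration 4: join on id=1 -> Biology (id 1, parent_id=NULL, level 4).
Iteration 5: parent_id is NULL; no match; recursion stops.

2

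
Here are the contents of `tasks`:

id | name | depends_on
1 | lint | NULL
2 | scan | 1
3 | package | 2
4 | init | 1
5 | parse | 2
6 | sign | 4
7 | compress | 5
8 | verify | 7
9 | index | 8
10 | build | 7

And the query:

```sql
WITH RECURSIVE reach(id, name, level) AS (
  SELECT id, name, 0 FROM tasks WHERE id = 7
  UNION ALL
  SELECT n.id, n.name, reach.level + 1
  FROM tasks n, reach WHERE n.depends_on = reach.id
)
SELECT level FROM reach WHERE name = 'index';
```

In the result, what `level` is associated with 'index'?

Base: id=7 (compress) at level 0.
Iteration 1: rows with depends_on in {7} -> verify (id 8, level 1), build (id 10, level 1).
Iteration 2: rows with depends_on in {8,10} -> index (id 9, level 2).
Iteration 3: no rows with depends_on in {9}; recursion stops.

2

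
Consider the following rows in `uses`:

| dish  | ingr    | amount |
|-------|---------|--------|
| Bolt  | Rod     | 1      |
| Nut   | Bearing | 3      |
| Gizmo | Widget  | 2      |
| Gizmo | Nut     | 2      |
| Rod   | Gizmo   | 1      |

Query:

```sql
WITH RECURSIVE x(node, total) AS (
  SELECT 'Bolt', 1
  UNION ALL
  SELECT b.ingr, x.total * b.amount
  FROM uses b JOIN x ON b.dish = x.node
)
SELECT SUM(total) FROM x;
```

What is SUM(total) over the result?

Base: (Bolt, total=1).
Iteration 1: components of {Bolt} -> Rod = 1*1 = 1.
Iteration 2: components of {Rod} -> Gizmo = 1*1 = 1.
Iteration 3: components of {Gizmo} -> Nut = 1*2 = 2, Widget = 1*2 = 2.
Iteration 4: components of {Nut,Widget} -> Bearing = 2*3 = 6.
Iteration 5: no further components; recursion stops.
SUM(total) = 1 + 1 + 1 + 2 + 2 + 6 = 13.

13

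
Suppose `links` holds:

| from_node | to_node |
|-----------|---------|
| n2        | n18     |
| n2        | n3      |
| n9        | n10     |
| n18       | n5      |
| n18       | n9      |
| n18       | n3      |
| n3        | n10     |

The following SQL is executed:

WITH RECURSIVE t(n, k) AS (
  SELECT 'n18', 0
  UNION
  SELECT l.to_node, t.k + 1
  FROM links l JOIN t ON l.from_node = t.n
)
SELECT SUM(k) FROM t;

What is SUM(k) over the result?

5

Base: (n18, k=0).
Iteration 1: edges from {n18} -> (n3, k=1), (n5, k=1), (n9, k=1).
Iteration 2: edges from {n3,n5,n9} -> (n10, k=2). [UNION drops 1 duplicate row(s)]
Iteration 3: no outgoing edges from {n10}; recursion stops.
SUM(k) = 0 + 1 + 1 + 1 + 2 = 5.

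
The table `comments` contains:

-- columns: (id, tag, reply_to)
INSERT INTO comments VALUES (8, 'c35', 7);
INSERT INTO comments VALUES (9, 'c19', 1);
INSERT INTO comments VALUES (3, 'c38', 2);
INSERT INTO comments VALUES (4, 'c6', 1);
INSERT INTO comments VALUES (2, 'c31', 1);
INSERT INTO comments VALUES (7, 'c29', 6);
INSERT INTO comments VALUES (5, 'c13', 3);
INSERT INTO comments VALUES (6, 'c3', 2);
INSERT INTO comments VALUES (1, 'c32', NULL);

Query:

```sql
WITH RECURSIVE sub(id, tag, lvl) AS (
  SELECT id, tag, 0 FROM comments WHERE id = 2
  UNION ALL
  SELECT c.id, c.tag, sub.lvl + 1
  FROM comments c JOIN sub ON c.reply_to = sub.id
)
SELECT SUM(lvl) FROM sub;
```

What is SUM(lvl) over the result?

Base: id=2 (c31) at lvl 0.
Iteration 1: rows with reply_to in {2} -> c38 (id 3, lvl 1), c3 (id 6, lvl 1).
Iteration 2: rows with reply_to in {3,6} -> c13 (id 5, lvl 2), c29 (id 7, lvl 2).
Iteration 3: rows with reply_to in {5,7} -> c35 (id 8, lvl 3).
Iteration 4: no rows with reply_to in {8}; recursion stops.
SUM(lvl) = 0 + 1 + 1 + 2 + 2 + 3 = 9.

9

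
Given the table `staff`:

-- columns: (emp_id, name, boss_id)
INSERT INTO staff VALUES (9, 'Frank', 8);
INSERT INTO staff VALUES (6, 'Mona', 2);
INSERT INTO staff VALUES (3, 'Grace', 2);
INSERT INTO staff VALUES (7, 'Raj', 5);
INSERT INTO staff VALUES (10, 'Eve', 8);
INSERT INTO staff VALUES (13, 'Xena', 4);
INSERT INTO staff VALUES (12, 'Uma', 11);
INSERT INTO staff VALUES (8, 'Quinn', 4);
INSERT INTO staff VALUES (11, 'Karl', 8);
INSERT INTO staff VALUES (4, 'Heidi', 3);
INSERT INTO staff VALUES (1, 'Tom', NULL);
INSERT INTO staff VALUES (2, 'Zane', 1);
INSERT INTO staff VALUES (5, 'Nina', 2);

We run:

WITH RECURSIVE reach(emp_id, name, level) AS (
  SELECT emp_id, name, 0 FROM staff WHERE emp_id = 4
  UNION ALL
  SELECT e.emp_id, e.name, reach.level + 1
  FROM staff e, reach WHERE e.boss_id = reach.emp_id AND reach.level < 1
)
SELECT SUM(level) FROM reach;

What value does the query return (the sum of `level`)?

2

Base: emp_id=4 (Heidi) at level 0.
Iteration 1: rows with boss_id in {4} -> Quinn (id 8, level 1), Xena (id 13, level 1).
Iteration 2: level < 1 fails for all current rows; recursion stops.
SUM(level) = 0 + 1 + 1 = 2.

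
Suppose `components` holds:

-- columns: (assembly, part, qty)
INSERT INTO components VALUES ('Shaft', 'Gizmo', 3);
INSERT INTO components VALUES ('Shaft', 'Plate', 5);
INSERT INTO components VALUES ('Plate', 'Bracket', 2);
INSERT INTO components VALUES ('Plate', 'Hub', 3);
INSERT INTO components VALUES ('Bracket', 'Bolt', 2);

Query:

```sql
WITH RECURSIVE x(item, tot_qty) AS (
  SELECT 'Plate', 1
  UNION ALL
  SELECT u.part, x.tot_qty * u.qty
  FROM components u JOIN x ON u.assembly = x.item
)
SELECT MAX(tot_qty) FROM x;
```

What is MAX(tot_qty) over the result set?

4

Base: (Plate, tot_qty=1).
Iteration 1: components of {Plate} -> Bracket = 1*2 = 2, Hub = 1*3 = 3.
Iteration 2: components of {Bracket,Hub} -> Bolt = 2*2 = 4.
Iteration 3: no further components; recursion stops.
tot_qty values: 1, 2, 3, 4; the maximum is 4.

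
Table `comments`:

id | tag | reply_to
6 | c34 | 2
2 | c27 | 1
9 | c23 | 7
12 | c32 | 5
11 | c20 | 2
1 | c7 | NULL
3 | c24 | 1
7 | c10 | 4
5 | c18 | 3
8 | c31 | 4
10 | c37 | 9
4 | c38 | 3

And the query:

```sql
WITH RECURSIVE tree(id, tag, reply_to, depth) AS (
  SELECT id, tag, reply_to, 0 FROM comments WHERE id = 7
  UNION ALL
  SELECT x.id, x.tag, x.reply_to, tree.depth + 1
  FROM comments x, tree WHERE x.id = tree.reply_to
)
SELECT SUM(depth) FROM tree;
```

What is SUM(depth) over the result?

Base: id=7 (c10), reply_to=4, depth 0.
Iteration 1: join on id=4 -> c38 (id 4, reply_to=3, depth 1).
Iteration 2: join on id=3 -> c24 (id 3, reply_to=1, depth 2).
Iteration 3: join on id=1 -> c7 (id 1, reply_to=NULL, depth 3).
Iteration 4: reply_to is NULL; no match; recursion stops.
SUM(depth) = 0 + 1 + 2 + 3 = 6.

6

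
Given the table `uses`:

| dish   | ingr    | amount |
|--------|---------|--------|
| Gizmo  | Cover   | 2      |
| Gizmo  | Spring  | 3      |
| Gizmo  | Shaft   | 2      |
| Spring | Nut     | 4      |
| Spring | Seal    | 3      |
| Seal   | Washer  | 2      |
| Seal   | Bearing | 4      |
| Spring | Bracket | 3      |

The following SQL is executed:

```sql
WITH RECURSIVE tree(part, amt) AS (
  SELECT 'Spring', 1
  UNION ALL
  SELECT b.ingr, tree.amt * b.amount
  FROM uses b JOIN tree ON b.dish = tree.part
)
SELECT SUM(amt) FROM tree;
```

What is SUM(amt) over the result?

Base: (Spring, amt=1).
Iteration 1: components of {Spring} -> Bracket = 1*3 = 3, Nut = 1*4 = 4, Seal = 1*3 = 3.
Iteration 2: components of {Bracket,Nut,Seal} -> Bearing = 3*4 = 12, Washer = 3*2 = 6.
Iteration 3: no further components; recursion stops.
SUM(amt) = 1 + 4 + 3 + 3 + 6 + 12 = 29.

29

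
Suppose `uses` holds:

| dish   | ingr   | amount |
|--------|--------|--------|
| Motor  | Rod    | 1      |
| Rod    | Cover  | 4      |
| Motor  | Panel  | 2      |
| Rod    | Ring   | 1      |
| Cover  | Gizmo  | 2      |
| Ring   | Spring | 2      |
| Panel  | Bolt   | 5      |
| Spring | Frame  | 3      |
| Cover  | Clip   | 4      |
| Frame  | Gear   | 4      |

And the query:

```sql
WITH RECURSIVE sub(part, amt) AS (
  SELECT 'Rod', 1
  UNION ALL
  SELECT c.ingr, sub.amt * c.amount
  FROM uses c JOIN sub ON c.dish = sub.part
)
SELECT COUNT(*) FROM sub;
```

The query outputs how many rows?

8

Base: (Rod, amt=1).
Iteration 1: components of {Rod} -> Cover = 1*4 = 4, Ring = 1*1 = 1.
Iteration 2: components of {Cover,Ring} -> Clip = 4*4 = 16, Gizmo = 4*2 = 8, Spring = 1*2 = 2.
Iteration 3: components of {Clip,Gizmo,Spring} -> Frame = 2*3 = 6.
Iteration 4: components of {Frame} -> Gear = 6*4 = 24.
Iteration 5: no further components; recursion stops.
Total rows emitted: 8.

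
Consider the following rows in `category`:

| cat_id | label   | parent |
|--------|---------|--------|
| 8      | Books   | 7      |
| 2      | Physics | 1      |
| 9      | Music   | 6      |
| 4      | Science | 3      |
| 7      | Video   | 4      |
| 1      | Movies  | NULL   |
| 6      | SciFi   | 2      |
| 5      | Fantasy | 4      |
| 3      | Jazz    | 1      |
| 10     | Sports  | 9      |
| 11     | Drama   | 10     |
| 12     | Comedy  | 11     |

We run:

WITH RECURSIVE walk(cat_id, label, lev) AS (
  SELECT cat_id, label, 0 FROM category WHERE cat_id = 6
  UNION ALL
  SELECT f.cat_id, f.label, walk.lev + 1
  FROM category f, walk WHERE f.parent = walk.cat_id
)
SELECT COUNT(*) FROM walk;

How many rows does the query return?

5

Base: cat_id=6 (SciFi) at lev 0.
Iteration 1: rows with parent in {6} -> Music (id 9, lev 1).
Iteration 2: rows with parent in {9} -> Sports (id 10, lev 2).
Iteration 3: rows with parent in {10} -> Drama (id 11, lev 3).
Iteration 4: rows with parent in {11} -> Comedy (id 12, lev 4).
Iteration 5: no rows with parent in {12}; recursion stops.
Total rows emitted: 5.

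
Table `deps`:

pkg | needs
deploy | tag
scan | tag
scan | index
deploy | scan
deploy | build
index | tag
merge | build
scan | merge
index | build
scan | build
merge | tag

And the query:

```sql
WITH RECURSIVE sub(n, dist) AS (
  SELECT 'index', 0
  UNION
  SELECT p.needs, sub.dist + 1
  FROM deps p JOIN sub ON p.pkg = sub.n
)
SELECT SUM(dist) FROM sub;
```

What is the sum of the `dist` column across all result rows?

Base: (index, dist=0).
Iteration 1: edges from {index} -> (build, dist=1), (tag, dist=1).
Iteration 2: no outgoing edges from {build,tag}; recursion stops.
SUM(dist) = 0 + 1 + 1 = 2.

2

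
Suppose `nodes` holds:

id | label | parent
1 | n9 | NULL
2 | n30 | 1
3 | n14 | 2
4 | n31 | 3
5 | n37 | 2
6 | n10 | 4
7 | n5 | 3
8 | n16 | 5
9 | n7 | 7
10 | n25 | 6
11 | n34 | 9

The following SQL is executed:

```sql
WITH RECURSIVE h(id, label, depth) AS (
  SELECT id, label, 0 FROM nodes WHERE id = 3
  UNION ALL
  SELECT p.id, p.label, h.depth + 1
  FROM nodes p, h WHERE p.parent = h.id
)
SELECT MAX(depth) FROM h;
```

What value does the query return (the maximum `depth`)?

Base: id=3 (n14) at depth 0.
Iteration 1: rows with parent in {3} -> n31 (id 4, depth 1), n5 (id 7, depth 1).
Iteration 2: rows with parent in {4,7} -> n10 (id 6, depth 2), n7 (id 9, depth 2).
Iteration 3: rows with parent in {6,9} -> n25 (id 10, depth 3), n34 (id 11, depth 3).
Iteration 4: no rows with parent in {10,11}; recursion stops.
depth values: 0, 1, 1, 2, 2, 3, 3; the maximum is 3.

3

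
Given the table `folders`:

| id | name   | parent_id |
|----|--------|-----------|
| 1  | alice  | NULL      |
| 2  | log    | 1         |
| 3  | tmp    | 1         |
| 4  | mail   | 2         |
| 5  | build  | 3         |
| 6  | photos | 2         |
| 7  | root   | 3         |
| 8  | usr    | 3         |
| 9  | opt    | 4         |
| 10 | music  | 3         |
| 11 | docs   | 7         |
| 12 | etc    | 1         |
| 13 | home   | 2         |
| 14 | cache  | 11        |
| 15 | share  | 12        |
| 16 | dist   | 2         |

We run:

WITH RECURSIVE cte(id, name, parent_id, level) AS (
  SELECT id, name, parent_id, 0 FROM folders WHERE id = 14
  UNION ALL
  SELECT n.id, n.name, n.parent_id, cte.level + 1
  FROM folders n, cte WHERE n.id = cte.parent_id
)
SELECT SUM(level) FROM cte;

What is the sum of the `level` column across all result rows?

Base: id=14 (cache), parent_id=11, level 0.
Iteration 1: join on id=11 -> docs (id 11, parent_id=7, level 1).
Iteration 2: join on id=7 -> root (id 7, parent_id=3, level 2).
Iteration 3: join on id=3 -> tmp (id 3, parent_id=1, level 3).
Iteration 4: join on id=1 -> alice (id 1, parent_id=NULL, level 4).
Iteration 5: parent_id is NULL; no match; recursion stops.
SUM(level) = 0 + 1 + 2 + 3 + 4 = 10.

10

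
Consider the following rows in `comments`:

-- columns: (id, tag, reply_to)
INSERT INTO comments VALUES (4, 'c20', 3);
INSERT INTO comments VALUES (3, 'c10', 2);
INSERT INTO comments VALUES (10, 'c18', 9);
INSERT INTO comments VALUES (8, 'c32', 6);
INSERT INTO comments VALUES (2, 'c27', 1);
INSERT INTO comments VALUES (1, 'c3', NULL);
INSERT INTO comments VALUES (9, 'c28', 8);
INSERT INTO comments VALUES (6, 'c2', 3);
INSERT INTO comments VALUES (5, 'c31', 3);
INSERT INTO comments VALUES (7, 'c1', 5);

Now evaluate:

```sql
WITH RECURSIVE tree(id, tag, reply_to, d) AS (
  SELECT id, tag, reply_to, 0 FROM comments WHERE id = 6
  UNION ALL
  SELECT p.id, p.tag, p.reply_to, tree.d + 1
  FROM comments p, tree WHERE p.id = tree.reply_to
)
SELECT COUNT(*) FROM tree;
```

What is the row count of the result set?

4

Base: id=6 (c2), reply_to=3, d 0.
Iteration 1: join on id=3 -> c10 (id 3, reply_to=2, d 1).
Iteration 2: join on id=2 -> c27 (id 2, reply_to=1, d 2).
Iteration 3: join on id=1 -> c3 (id 1, reply_to=NULL, d 3).
Iteration 4: reply_to is NULL; no match; recursion stops.
Total rows emitted: 4.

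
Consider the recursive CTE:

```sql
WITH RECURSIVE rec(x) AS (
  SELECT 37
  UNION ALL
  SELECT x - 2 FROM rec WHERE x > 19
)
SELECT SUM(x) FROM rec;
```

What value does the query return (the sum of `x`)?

Base: x=37.
Iteration 1: 37 > 19 holds -> x = 37 - 2 = 35.
Iteration 2: 35 > 19 holds -> x = 35 - 2 = 33.
Iteration 3: 33 > 19 holds -> x = 33 - 2 = 31.
Iteration 4: 31 > 19 holds -> x = 31 - 2 = 29.
Iteration 5: 29 > 19 holds -> x = 29 - 2 = 27.
Iteration 6: 27 > 19 holds -> x = 27 - 2 = 25.
Iteration 7: 25 > 19 holds -> x = 25 - 2 = 23.
Iteration 8: 23 > 19 holds -> x = 23 - 2 = 21.
Iteration 9: 21 > 19 holds -> x = 21 - 2 = 19.
Iteration 10: 19 > 19 fails; recursion stops.
SUM(x) = 37 + 35 + 33 + 31 + 29 + 27 + 25 + 23 + 21 + 19 = 280.

280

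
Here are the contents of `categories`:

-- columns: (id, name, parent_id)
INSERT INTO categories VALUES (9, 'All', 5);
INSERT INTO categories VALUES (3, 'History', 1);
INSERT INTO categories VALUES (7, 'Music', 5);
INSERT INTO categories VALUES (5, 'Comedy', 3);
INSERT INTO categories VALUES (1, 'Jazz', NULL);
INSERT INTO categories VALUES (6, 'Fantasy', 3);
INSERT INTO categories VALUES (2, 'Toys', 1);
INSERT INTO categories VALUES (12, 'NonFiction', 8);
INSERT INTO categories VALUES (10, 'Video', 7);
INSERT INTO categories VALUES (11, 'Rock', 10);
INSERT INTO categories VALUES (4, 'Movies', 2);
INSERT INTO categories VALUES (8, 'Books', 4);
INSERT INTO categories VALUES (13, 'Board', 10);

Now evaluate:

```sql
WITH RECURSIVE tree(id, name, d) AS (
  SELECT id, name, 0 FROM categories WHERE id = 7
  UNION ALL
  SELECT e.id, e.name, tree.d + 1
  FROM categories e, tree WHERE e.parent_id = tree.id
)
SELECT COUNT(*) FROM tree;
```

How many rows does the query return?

Base: id=7 (Music) at d 0.
Iteration 1: rows with parent_id in {7} -> Video (id 10, d 1).
Iteration 2: rows with parent_id in {10} -> Rock (id 11, d 2), Board (id 13, d 2).
Iteration 3: no rows with parent_id in {11,13}; recursion stops.
Total rows emitted: 4.

4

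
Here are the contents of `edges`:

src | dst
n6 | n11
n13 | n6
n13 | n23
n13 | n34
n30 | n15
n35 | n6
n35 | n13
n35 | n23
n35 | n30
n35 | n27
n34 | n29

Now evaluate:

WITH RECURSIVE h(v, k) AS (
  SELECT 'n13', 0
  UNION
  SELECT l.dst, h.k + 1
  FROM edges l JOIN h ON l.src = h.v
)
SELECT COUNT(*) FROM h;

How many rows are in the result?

Base: (n13, k=0).
Iteration 1: edges from {n13} -> (n23, k=1), (n34, k=1), (n6, k=1).
Iteration 2: edges from {n23,n34,n6} -> (n11, k=2), (n29, k=2).
Iteration 3: no outgoing edges from {n11,n29}; recursion stops.
Total rows emitted: 6.

6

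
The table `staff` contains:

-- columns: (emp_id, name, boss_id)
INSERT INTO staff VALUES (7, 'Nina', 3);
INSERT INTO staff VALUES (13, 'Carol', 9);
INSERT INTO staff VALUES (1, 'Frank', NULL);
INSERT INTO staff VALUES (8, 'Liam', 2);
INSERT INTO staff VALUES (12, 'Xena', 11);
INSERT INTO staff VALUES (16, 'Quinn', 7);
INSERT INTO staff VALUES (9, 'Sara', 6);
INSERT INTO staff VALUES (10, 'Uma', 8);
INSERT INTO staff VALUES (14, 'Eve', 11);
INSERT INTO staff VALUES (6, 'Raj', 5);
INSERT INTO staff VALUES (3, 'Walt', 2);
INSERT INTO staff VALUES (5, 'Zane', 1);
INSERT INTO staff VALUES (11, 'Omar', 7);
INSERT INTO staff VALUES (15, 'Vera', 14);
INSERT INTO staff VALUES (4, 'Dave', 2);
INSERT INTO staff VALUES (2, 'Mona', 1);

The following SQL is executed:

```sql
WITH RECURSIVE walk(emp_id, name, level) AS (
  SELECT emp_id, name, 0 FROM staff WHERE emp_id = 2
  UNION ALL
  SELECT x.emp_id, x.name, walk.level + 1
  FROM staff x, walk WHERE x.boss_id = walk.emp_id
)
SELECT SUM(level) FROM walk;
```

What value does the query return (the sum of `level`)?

26

Base: emp_id=2 (Mona) at level 0.
Iteration 1: rows with boss_id in {2} -> Walt (id 3, level 1), Dave (id 4, level 1), Liam (id 8, level 1).
Iteration 2: rows with boss_id in {3,4,8} -> Nina (id 7, level 2), Uma (id 10, level 2).
Iteration 3: rows with boss_id in {7,10} -> Omar (id 11, level 3), Quinn (id 16, level 3).
Iteration 4: rows with boss_id in {11,16} -> Xena (id 12, level 4), Eve (id 14, level 4).
Iteration 5: rows with boss_id in {12,14} -> Vera (id 15, level 5).
Iteration 6: no rows with boss_id in {15}; recursion stops.
SUM(level) = 0 + 1 + 1 + 1 + 2 + 2 + 3 + 3 + 4 + 4 + 5 = 26.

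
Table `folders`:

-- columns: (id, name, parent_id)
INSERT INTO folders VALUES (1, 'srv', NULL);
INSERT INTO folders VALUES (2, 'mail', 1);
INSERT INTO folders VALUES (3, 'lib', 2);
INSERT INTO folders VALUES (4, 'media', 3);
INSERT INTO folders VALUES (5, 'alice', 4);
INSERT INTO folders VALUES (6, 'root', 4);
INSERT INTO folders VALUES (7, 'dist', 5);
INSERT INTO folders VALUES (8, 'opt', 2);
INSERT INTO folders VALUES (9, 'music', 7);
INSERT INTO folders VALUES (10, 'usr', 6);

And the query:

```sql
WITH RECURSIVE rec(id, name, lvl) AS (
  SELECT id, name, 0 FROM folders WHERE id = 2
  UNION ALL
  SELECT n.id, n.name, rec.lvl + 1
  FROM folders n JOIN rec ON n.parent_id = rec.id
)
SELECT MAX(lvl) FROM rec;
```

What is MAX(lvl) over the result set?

5

Base: id=2 (mail) at lvl 0.
Iteration 1: rows with parent_id in {2} -> lib (id 3, lvl 1), opt (id 8, lvl 1).
Iteration 2: rows with parent_id in {3,8} -> media (id 4, lvl 2).
Iteration 3: rows with parent_id in {4} -> alice (id 5, lvl 3), root (id 6, lvl 3).
Iteration 4: rows with parent_id in {5,6} -> dist (id 7, lvl 4), usr (id 10, lvl 4).
Iteration 5: rows with parent_id in {7,10} -> music (id 9, lvl 5).
Iteration 6: no rows with parent_id in {9}; recursion stops.
lvl values: 0, 1, 1, 2, 3, 3, 4, 4, 5; the maximum is 5.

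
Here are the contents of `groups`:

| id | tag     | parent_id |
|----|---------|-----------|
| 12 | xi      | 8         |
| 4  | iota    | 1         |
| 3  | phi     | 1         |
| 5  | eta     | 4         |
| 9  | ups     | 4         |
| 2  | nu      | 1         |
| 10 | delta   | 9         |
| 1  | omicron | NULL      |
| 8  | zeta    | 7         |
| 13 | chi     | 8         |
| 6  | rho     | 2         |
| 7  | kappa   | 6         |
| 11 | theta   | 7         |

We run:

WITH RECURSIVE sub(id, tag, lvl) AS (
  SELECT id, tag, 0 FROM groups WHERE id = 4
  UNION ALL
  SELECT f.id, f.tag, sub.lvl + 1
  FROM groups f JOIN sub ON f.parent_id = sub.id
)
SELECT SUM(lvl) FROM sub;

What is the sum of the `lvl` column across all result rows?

4

Base: id=4 (iota) at lvl 0.
Iteration 1: rows with parent_id in {4} -> eta (id 5, lvl 1), ups (id 9, lvl 1).
Iteration 2: rows with parent_id in {5,9} -> delta (id 10, lvl 2).
Iteration 3: no rows with parent_id in {10}; recursion stops.
SUM(lvl) = 0 + 1 + 1 + 2 = 4.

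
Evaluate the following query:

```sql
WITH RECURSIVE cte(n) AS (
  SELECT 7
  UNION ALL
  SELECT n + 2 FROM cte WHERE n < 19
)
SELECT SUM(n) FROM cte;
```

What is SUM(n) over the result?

91

Base: n=7.
Iteration 1: 7 < 19 holds -> n = 7 + 2 = 9.
Iteration 2: 9 < 19 holds -> n = 9 + 2 = 11.
Iteration 3: 11 < 19 holds -> n = 11 + 2 = 13.
Iteration 4: 13 < 19 holds -> n = 13 + 2 = 15.
Iteration 5: 15 < 19 holds -> n = 15 + 2 = 17.
Iteration 6: 17 < 19 holds -> n = 17 + 2 = 19.
Iteration 7: 19 < 19 fails; recursion stops.
SUM(n) = 7 + 9 + 11 + 13 + 15 + 17 + 19 = 91.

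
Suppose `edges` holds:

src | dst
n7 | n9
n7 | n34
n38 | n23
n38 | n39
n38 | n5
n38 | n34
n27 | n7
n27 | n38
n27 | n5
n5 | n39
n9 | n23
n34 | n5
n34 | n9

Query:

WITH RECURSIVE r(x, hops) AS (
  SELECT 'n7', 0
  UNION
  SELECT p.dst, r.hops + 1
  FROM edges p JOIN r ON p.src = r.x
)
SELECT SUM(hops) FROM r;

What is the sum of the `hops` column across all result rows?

Base: (n7, hops=0).
Iteration 1: edges from {n7} -> (n34, hops=1), (n9, hops=1).
Iteration 2: edges from {n34,n9} -> (n23, hops=2), (n5, hops=2), (n9, hops=2).
Iteration 3: edges from {n23,n5,n9} -> (n23, hops=3), (n39, hops=3).
Iteration 4: no outgoing edges from {n23,n39}; recursion stops.
SUM(hops) = 0 + 1 + 1 + 2 + 2 + 2 + 3 + 3 = 14.

14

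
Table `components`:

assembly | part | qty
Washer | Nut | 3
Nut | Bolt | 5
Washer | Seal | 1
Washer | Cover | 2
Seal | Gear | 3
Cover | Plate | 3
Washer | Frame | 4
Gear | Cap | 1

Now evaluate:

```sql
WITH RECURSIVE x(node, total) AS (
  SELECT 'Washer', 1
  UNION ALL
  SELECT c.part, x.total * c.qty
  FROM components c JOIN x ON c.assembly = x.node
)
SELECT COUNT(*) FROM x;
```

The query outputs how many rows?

Base: (Washer, total=1).
Iteration 1: components of {Washer} -> Cover = 1*2 = 2, Frame = 1*4 = 4, Nut = 1*3 = 3, Seal = 1*1 = 1.
Iteration 2: components of {Cover,Frame,Nut,Seal} -> Bolt = 3*5 = 15, Gear = 1*3 = 3, Plate = 2*3 = 6.
Iteration 3: components of {Bolt,Gear,Plate} -> Cap = 3*1 = 3.
Iteration 4: no further components; recursion stops.
Total rows emitted: 9.

9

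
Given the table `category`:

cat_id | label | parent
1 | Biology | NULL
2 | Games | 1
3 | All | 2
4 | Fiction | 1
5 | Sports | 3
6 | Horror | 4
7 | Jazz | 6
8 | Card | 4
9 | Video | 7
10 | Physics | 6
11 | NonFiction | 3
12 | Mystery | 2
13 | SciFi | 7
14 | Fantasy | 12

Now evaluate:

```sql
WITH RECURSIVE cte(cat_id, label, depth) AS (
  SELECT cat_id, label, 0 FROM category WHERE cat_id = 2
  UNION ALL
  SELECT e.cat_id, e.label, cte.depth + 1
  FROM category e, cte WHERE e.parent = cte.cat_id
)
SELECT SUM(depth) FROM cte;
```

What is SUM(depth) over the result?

Base: cat_id=2 (Games) at depth 0.
Iteration 1: rows with parent in {2} -> All (id 3, depth 1), Mystery (id 12, depth 1).
Iteration 2: rows with parent in {3,12} -> Sports (id 5, depth 2), NonFiction (id 11, depth 2), Fantasy (id 14, depth 2).
Iteration 3: no rows with parent in {5,11,14}; recursion stops.
SUM(depth) = 0 + 1 + 1 + 2 + 2 + 2 = 8.

8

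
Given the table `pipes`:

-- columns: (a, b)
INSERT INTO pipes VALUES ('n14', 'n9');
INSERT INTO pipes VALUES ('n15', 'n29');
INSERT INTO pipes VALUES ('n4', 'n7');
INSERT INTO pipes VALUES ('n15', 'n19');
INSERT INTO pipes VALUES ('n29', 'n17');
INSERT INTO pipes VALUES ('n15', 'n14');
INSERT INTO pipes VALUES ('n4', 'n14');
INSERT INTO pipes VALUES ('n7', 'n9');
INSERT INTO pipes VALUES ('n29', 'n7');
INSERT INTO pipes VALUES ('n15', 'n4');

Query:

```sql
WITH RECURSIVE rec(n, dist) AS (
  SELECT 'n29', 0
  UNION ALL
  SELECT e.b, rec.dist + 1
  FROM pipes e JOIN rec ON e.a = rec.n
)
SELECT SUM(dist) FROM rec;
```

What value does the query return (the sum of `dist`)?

Base: (n29, dist=0).
Iteration 1: edges from {n29} -> (n17, dist=1), (n7, dist=1).
Iteration 2: edges from {n17,n7} -> (n9, dist=2).
Iteration 3: no outgoing edges from {n9}; recursion stops.
SUM(dist) = 0 + 1 + 1 + 2 = 4.

4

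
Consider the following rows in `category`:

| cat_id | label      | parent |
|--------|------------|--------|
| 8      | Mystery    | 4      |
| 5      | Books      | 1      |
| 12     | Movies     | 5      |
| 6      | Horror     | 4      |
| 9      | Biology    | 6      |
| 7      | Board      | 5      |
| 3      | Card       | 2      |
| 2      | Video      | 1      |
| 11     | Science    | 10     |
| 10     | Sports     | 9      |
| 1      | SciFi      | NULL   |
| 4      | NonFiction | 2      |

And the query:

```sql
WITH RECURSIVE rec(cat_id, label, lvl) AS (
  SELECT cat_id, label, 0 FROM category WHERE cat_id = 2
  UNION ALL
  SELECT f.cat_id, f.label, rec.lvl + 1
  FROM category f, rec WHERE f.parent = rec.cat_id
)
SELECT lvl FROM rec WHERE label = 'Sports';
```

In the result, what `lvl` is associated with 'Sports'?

Base: cat_id=2 (Video) at lvl 0.
Iteration 1: rows with parent in {2} -> Card (id 3, lvl 1), NonFiction (id 4, lvl 1).
Iteration 2: rows with parent in {3,4} -> Horror (id 6, lvl 2), Mystery (id 8, lvl 2).
Iteration 3: rows with parent in {6,8} -> Biology (id 9, lvl 3).
Iteration 4: rows with parent in {9} -> Sports (id 10, lvl 4).
Iteration 5: rows with parent in {10} -> Science (id 11, lvl 5).
Iteration 6: no rows with parent in {11}; recursion stops.

4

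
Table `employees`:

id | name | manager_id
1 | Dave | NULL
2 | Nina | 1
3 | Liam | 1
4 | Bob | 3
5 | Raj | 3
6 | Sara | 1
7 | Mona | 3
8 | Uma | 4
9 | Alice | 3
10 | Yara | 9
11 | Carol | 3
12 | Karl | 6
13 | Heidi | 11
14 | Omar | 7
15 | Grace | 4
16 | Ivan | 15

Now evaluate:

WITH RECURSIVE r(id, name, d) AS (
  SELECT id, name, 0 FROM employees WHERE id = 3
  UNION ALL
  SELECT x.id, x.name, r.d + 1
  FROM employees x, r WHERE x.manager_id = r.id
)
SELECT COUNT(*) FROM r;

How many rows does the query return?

Base: id=3 (Liam) at d 0.
Iteration 1: rows with manager_id in {3} -> Bob (id 4, d 1), Raj (id 5, d 1), Mona (id 7, d 1), Alice (id 9, d 1), Carol (id 11, d 1).
Iteration 2: rows with manager_id in {4,5,7,9,11} -> Uma (id 8, d 2), Yara (id 10, d 2), Heidi (id 13, d 2), Omar (id 14, d 2), Grace (id 15, d 2).
Iteration 3: rows with manager_id in {8,10,13,14,15} -> Ivan (id 16, d 3).
Iteration 4: no rows with manager_id in {16}; recursion stops.
Total rows emitted: 12.

12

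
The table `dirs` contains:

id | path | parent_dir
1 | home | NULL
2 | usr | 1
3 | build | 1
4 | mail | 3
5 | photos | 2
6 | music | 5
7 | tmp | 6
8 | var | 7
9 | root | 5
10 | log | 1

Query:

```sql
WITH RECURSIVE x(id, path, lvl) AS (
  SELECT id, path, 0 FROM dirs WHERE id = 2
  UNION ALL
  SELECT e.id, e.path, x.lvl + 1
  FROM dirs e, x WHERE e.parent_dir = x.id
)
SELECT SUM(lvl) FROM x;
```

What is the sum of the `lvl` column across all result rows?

Base: id=2 (usr) at lvl 0.
Iteration 1: rows with parent_dir in {2} -> photos (id 5, lvl 1).
Iteration 2: rows with parent_dir in {5} -> music (id 6, lvl 2), root (id 9, lvl 2).
Iteration 3: rows with parent_dir in {6,9} -> tmp (id 7, lvl 3).
Iteration 4: rows with parent_dir in {7} -> var (id 8, lvl 4).
Iteration 5: no rows with parent_dir in {8}; recursion stops.
SUM(lvl) = 0 + 1 + 2 + 2 + 3 + 4 = 12.

12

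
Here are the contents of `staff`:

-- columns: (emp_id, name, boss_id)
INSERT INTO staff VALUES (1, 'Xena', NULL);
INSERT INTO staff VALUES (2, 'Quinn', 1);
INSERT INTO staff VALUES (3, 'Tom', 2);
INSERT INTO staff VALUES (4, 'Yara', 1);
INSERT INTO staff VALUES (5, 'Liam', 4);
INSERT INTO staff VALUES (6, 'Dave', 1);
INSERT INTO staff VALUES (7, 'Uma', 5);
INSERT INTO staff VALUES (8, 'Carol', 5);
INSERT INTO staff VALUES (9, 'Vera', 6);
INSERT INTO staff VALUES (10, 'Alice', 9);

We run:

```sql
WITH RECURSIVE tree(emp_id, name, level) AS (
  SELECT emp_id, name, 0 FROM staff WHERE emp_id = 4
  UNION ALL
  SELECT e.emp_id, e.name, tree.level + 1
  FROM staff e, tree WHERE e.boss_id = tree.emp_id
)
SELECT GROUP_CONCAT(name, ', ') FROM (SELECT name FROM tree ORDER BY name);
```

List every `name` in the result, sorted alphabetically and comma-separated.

Carol, Liam, Uma, Yara

Base: emp_id=4 (Yara) at level 0.
Iteration 1: rows with boss_id in {4} -> Liam (id 5, level 1).
Iteration 2: rows with boss_id in {5} -> Uma (id 7, level 2), Carol (id 8, level 2).
Iteration 3: no rows with boss_id in {7,8}; recursion stops.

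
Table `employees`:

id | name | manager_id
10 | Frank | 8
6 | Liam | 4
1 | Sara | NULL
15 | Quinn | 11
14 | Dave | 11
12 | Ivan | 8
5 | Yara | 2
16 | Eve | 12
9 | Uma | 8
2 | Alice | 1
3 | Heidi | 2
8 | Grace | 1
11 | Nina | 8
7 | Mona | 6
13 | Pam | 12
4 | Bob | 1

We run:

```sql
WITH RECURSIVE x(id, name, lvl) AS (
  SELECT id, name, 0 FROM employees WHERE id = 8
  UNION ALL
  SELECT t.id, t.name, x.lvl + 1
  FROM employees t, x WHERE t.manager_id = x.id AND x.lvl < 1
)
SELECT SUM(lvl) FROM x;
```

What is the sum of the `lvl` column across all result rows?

4

Base: id=8 (Grace) at lvl 0.
Iteration 1: rows with manager_id in {8} -> Uma (id 9, lvl 1), Frank (id 10, lvl 1), Nina (id 11, lvl 1), Ivan (id 12, lvl 1).
Iteration 2: lvl < 1 fails for all current rows; recursion stops.
SUM(lvl) = 0 + 1 + 1 + 1 + 1 = 4.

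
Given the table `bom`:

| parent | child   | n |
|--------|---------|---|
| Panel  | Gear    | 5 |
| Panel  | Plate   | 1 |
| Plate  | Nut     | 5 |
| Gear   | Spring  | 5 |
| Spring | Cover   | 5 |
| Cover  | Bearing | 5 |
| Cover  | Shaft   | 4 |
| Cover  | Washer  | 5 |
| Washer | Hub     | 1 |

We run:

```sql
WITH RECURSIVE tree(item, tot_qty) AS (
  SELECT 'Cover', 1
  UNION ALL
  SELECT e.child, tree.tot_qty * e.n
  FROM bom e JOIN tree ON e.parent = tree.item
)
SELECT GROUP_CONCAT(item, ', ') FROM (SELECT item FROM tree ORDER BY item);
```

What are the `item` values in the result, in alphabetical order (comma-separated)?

Bearing, Cover, Hub, Shaft, Washer

Base: (Cover, tot_qty=1).
Iteration 1: components of {Cover} -> Bearing = 1*5 = 5, Shaft = 1*4 = 4, Washer = 1*5 = 5.
Iteration 2: components of {Bearing,Shaft,Washer} -> Hub = 5*1 = 5.
Iteration 3: no further components; recursion stops.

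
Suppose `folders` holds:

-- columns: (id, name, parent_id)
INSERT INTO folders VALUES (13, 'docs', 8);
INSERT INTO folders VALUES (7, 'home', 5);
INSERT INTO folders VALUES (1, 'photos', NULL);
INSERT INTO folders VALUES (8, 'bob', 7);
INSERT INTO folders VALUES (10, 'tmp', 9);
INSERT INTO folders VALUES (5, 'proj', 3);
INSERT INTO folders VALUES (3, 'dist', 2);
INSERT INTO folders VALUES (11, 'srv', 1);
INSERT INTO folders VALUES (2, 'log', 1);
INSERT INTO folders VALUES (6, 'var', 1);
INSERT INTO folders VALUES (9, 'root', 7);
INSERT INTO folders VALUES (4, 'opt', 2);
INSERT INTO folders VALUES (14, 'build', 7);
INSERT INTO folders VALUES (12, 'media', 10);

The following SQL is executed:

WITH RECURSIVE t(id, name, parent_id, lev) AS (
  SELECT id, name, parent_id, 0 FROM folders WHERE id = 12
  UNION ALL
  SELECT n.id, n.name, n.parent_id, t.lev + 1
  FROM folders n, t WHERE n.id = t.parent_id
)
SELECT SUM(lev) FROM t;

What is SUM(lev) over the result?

Base: id=12 (media), parent_id=10, lev 0.
Iteration 1: join on id=10 -> tmp (id 10, parent_id=9, lev 1).
Iteration 2: join on id=9 -> root (id 9, parent_id=7, lev 2).
Iteration 3: join on id=7 -> home (id 7, parent_id=5, lev 3).
Iteration 4: join on id=5 -> proj (id 5, parent_id=3, lev 4).
Iteration 5: join on id=3 -> dist (id 3, parent_id=2, lev 5).
Iteration 6: join on id=2 -> log (id 2, parent_id=1, lev 6).
Iteration 7: join on id=1 -> photos (id 1, parent_id=NULL, lev 7).
Iteration 8: parent_id is NULL; no match; recursion stops.
SUM(lev) = 0 + 1 + 2 + 3 + 4 + 5 + 6 + 7 = 28.

28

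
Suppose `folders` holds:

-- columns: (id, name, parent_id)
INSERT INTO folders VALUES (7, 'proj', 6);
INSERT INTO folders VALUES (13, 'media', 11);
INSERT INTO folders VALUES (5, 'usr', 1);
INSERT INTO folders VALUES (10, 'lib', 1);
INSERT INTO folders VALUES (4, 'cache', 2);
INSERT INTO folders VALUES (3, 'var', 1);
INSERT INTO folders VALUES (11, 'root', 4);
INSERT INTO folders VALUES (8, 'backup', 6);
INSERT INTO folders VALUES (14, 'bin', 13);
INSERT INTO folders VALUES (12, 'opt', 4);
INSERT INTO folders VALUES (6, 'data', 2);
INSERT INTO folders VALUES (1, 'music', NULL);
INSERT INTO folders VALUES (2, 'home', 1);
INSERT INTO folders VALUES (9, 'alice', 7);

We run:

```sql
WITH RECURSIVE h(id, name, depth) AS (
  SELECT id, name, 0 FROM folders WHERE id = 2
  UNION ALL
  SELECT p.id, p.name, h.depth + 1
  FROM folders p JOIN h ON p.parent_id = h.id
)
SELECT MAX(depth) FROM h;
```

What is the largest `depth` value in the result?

Base: id=2 (home) at depth 0.
Iteration 1: rows with parent_id in {2} -> cache (id 4, depth 1), data (id 6, depth 1).
Iteration 2: rows with parent_id in {4,6} -> proj (id 7, depth 2), backup (id 8, depth 2), root (id 11, depth 2), opt (id 12, depth 2).
Iteration 3: rows with parent_id in {7,8,11,12} -> alice (id 9, depth 3), media (id 13, depth 3).
Iteration 4: rows with parent_id in {9,13} -> bin (id 14, depth 4).
Iteration 5: no rows with parent_id in {14}; recursion stops.
depth values: 0, 1, 1, 2, 2, 2, 2, 3, 3, 4; the maximum is 4.

4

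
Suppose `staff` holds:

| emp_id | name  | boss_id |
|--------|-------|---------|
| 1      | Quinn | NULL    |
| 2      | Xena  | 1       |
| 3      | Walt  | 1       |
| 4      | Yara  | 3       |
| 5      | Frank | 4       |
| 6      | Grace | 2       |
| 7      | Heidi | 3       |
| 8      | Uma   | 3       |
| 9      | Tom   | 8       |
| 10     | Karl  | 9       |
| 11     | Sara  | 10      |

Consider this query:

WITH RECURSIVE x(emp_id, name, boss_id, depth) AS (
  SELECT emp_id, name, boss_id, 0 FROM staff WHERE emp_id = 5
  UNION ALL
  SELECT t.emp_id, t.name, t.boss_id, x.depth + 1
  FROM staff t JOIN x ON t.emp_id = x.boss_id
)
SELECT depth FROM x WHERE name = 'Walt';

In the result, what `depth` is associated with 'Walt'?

Base: emp_id=5 (Frank), boss_id=4, depth 0.
Iteration 1: join on emp_id=4 -> Yara (id 4, boss_id=3, depth 1).
Iteration 2: join on emp_id=3 -> Walt (id 3, boss_id=1, depth 2).
Iteration 3: join on emp_id=1 -> Quinn (id 1, boss_id=NULL, depth 3).
Iteration 4: boss_id is NULL; no match; recursion stops.

2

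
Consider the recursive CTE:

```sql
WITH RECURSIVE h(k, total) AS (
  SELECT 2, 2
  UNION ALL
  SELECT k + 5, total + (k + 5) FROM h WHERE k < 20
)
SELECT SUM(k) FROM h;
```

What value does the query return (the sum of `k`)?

Base: k=2, total=2.
Iteration 1: 2 < 20 holds -> k = 2 + 5 = 7, total = 2 + 7 = 9.
Iteration 2: 7 < 20 holds -> k = 7 + 5 = 12, total = 9 + 12 = 21.
Iteration 3: 12 < 20 holds -> k = 12 + 5 = 17, total = 21 + 17 = 38.
Iteration 4: 17 < 20 holds -> k = 17 + 5 = 22, total = 38 + 22 = 60.
Iteration 5: 22 < 20 fails; recursion stops.
SUM(k) = 2 + 7 + 12 + 17 + 22 = 60.

60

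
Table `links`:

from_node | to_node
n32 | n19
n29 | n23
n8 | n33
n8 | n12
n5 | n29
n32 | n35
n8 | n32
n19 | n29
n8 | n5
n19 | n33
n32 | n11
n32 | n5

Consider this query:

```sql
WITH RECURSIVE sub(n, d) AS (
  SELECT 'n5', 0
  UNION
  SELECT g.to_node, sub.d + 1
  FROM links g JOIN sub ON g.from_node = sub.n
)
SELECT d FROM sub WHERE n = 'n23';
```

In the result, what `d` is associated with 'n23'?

2

Base: (n5, d=0).
Iteration 1: edges from {n5} -> (n29, d=1).
Iteration 2: edges from {n29} -> (n23, d=2).
Iteration 3: no outgoing edges from {n23}; recursion stops.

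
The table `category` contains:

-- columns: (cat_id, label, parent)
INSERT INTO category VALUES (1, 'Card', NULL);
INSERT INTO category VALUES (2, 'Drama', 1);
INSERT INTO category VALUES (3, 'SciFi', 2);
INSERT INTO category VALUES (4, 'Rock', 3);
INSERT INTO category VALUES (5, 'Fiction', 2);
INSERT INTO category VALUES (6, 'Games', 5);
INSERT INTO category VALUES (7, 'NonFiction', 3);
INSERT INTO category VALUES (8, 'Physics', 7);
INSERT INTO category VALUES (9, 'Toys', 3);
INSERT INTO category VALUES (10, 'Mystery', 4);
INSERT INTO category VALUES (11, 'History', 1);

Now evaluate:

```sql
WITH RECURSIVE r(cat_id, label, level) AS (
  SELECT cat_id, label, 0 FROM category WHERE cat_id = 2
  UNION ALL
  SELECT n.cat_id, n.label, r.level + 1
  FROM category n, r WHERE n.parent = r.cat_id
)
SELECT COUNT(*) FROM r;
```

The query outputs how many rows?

9

Base: cat_id=2 (Drama) at level 0.
Iteration 1: rows with parent in {2} -> SciFi (id 3, level 1), Fiction (id 5, level 1).
Iteration 2: rows with parent in {3,5} -> Rock (id 4, level 2), Games (id 6, level 2), NonFiction (id 7, level 2), Toys (id 9, level 2).
Iteration 3: rows with parent in {4,6,7,9} -> Physics (id 8, level 3), Mystery (id 10, level 3).
Iteration 4: no rows with parent in {8,10}; recursion stops.
Total rows emitted: 9.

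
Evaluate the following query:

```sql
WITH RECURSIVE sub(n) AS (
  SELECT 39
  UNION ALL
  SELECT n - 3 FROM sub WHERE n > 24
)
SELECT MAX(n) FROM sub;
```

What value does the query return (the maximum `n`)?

Base: n=39.
Iteration 1: 39 > 24 holds -> n = 39 - 3 = 36.
Iteration 2: 36 > 24 holds -> n = 36 - 3 = 33.
Iteration 3: 33 > 24 holds -> n = 33 - 3 = 30.
Iteration 4: 30 > 24 holds -> n = 30 - 3 = 27.
Iteration 5: 27 > 24 holds -> n = 27 - 3 = 24.
Iteration 6: 24 > 24 fails; recursion stops.
n values: 39, 36, 33, 30, 27, 24; the maximum is 39.

39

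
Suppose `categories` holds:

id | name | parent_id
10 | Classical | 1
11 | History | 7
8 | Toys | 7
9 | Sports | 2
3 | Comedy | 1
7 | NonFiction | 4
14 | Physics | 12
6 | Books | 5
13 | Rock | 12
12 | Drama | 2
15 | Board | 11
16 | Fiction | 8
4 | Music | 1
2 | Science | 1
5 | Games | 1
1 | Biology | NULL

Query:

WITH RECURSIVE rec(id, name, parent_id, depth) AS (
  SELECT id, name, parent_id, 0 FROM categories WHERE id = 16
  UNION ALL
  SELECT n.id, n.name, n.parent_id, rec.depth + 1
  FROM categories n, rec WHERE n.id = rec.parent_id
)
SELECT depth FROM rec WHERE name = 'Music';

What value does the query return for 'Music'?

Base: id=16 (Fiction), parent_id=8, depth 0.
Iteration 1: join on id=8 -> Toys (id 8, parent_id=7, depth 1).
Iteration 2: join on id=7 -> NonFiction (id 7, parent_id=4, depth 2).
Iteration 3: join on id=4 -> Music (id 4, parent_id=1, depth 3).
Iteration 4: join on id=1 -> Biology (id 1, parent_id=NULL, depth 4).
Iteration 5: parent_id is NULL; no match; recursion stops.

3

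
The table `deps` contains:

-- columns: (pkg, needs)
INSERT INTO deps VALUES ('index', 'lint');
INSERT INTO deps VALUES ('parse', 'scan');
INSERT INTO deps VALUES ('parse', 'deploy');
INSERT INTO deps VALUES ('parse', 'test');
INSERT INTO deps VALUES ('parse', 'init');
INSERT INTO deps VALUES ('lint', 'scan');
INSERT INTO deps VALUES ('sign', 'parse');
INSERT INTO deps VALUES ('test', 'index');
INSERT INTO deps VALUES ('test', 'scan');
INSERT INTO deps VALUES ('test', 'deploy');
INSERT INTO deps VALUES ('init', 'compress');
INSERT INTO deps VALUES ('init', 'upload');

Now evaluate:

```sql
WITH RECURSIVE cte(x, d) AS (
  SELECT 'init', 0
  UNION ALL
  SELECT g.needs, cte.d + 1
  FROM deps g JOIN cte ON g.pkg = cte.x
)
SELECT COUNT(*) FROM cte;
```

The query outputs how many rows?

3

Base: (init, d=0).
Iteration 1: edges from {init} -> (compress, d=1), (upload, d=1).
Iteration 2: no outgoing edges from {compress,upload}; recursion stops.
Total rows emitted: 3.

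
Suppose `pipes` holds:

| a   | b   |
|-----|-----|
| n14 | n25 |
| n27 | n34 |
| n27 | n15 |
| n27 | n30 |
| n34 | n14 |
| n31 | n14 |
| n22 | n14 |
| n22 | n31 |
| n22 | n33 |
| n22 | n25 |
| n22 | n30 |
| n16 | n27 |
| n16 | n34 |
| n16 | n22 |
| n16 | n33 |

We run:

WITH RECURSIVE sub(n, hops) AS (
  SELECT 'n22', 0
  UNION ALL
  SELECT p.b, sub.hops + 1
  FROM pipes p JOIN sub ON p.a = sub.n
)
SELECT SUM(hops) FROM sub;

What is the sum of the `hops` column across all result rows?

Base: (n22, hops=0).
Iteration 1: edges from {n22} -> (n14, hops=1), (n25, hops=1), (n30, hops=1), (n31, hops=1), (n33, hops=1).
Iteration 2: edges from {n14,n25,n30,n31,n33} -> (n14, hops=2), (n25, hops=2).
Iteration 3: edges from {n14,n25} -> (n25, hops=3).
Iteration 4: no outgoing edges from {n25}; recursion stops.
SUM(hops) = 0 + 1 + 1 + 1 + 1 + 1 + 2 + 2 + 3 = 12.

12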